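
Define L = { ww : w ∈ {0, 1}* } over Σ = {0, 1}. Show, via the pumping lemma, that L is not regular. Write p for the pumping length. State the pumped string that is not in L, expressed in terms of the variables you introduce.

Assume L is regular. Let p be the pumping length given by the pumping lemma.
Take w = 0^p 1^p 0^p 1^p = uu where u = 0^p1^p; then w ∈ L and |w| = 4p ≥ p.
The pumping lemma gives a decomposition w = xyz where |xy| ≤ p and |y| > 0.
The first p characters of w are 0's, so xy (and hence y) consists only of 0's. Write y = 0^k, 1 ≤ k ≤ p.
Pump with i = 2: xy^2z = 0^{p+k} 1^p 0^p 1^p, of length 4p+k. Suppose this equals vv. The string starts with 0 and ends with 1, so v does too; thus the boundary between the two copies of v is a 1→0 transition. There is exactly one such transition, at position 2p+k, so |v| = 2p+k and |vv| = 4p+2k ≠ 4p+k since k ≥ 1. So xy^2z ∉ L.
This is a contradiction; hence L is not regular.

0^{p+k} 1^p 0^p 1^p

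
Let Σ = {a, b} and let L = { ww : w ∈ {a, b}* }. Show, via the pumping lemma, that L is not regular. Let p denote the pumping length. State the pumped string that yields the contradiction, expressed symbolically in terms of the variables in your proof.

Toward a contradiction, assume L is regular with pumping length p.
Take w = a^p b^p a^p b^p = uu where u = a^pb^p; then w ∈ L and |w| = 4p ≥ p.
Write w = xyz as guaranteed by the lemma, with |xy| ≤ p and |y| ≥ 1.
Because |xy| ≤ p and w begins with p copies of a, we have y = a^k with 1 ≤ k ≤ p.
Pump with i = 2: xy^2z = a^{p+k} b^p a^p b^p, of length 4p+k. Suppose this equals vv. The string starts with a and ends with b, so v does too; thus the boundary between the two copies of v is a b→a transition. There is exactly one such transition, at position 2p+k, so |v| = 2p+k and |vv| = 4p+2k ≠ 4p+k since k ≥ 1. So xy^2z ∉ L.
This is a contradiction; hence L is not regular.

a^{p+k} b^p a^p b^p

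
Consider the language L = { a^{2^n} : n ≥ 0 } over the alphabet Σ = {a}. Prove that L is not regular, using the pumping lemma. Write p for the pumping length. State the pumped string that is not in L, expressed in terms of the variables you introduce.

a^{2^p+k}

Suppose for contradiction that L is regular, and let p be the pumping length.
Take w = a^{2^p} ∈ L with |w| = 2^p ≥ p.
Write w = xyz as guaranteed by the lemma, with |xy| ≤ p and |y| > 0.
Then y = a^k for some k with 1 ≤ k ≤ p.
Pump with i = 2: xy^2z = a^{2^p+k}. Since 1 ≤ k ≤ p < 2^p, we have 2^p < 2^p+k < 2^{p+1}, so 2^p+k is not a power of 2. So xy^2z ∉ L.
This is a contradiction; hence L is not regular.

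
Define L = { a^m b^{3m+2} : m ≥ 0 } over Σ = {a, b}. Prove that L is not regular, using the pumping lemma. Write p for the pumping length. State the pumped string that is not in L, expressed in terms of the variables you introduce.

a^{p+k} b^{3p+2}

Suppose for contradiction that L is regular, and let p be the pumping length.
Choose w = a^p b^{3p+2}, which is in L with |w| = 4p+2 ≥ p.
By the pumping lemma, w = xyz with |xy| ≤ p and |y| > 0.
The first p characters of w are a's, so xy (and hence y) consists only of a's. Write y = a^k, 1 ≤ k ≤ p.
Pump with i = 2: xy^2z = a^{p+k} b^{3p+2}. For this to lie in L we would need 3p+2 = 3(p+k)+2, which forces k = 0. But k ≥ 1, so xy^2z ∉ L.
This contradicts the pumping lemma, so L is not regular.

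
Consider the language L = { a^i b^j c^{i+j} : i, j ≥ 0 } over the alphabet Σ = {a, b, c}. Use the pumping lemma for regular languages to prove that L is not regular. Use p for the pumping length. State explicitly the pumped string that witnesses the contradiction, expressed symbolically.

a^{p+k} b^p c^{2p}

Suppose for contradiction that L is regular, and let p be the pumping length.
Take w = a^p b^p c^{2p} ∈ L (with i=j=p, i+j=2p), |w| = 4p ≥ p.
The pumping lemma gives a decomposition w = xyz where |xy| ≤ p and |y| ≥ 1.
Because |xy| ≤ p and w begins with p copies of a, we have y = a^k with 1 ≤ k ≤ p.
Consider xy^2z = a^{p+k} b^p c^{2p}. Now the a- and b-counts sum to 2p+k, but the c-count is 2p ≠ 2p+k. So xy^2z ∉ L.
Contradiction. Therefore L is not regular.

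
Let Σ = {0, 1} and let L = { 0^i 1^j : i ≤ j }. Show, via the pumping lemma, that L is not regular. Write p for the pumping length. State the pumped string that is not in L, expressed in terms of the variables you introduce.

0^{p+k} 1^p

Toward a contradiction, assume L is regular with pumping length p.
Choose w = 0^p 1^p ∈ L, with |w| = 2p ≥ p.
By the pumping lemma, w = xyz with |xy| ≤ p and |y| ≥ 1.
Since the first p symbols of w are all 0's and |xy| ≤ p, y lies entirely in the leading 0-block: y = 0^k for some k with 1 ≤ k ≤ p.
Consider xy^2z = 0^{p+k} 1^p. Since k ≥ 1, the 0-count p+k exceeds the 1-count p, so i ≤ j fails; thus xy^2z ∉ L.
Contradiction. Therefore L is not regular.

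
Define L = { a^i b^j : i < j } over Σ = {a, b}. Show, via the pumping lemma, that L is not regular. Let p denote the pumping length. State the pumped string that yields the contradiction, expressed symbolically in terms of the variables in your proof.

a^{p+k} b^{p+1}

Suppose for contradiction that L is regular, and let p be the pumping length.
Choose w = a^p b^{p+1} ∈ L, with |w| = 2p+1 ≥ p.
The pumping lemma gives a decomposition w = xyz where |xy| ≤ p and y is nonempty.
The first p characters of w are a's, so xy (and hence y) consists only of a's. Write y = a^k, 1 ≤ k ≤ p.
Consider xy^2z = a^{p+k} b^{p+1}. Since k ≥ 1, the a-count p+k is at least p+1, so i < j fails; thus xy^2z ∉ L.
This contradicts the pumping lemma, so L is not regular.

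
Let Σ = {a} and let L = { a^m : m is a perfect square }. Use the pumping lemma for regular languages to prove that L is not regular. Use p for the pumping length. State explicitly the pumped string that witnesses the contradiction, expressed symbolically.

Suppose for contradiction that L is regular, and let p be the pumping length.
Take w = a^{p²} ∈ L with |w| = p² ≥ p.
Write w = xyz as guaranteed by the lemma, with |xy| ≤ p and |y| ≥ 1.
Then y = a^k for some k with 1 ≤ k ≤ p.
Pump with i = 2: xy^2z = a^{p²+k}. Since 1 ≤ k ≤ p, p² < p²+k ≤ p²+p < (p+1)², so p²+k lies strictly between consecutive squares and is not a perfect square. So xy^2z ∉ L.
This contradicts the pumping lemma, so L is not regular.

a^{p²+k}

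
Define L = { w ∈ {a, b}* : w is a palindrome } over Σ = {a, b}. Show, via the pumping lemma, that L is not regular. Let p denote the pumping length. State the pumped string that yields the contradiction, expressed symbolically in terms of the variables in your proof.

a^{p+k} b a^p

Assume L is regular. Let p be the pumping length given by the pumping lemma.
Take w = a^p b a^p, a palindrome of length 2p+1 ≥ p.
Write w = xyz as guaranteed by the lemma, with |xy| ≤ p and |y| ≥ 1.
The first p characters of w are a's, so xy (and hence y) consists only of a's. Write y = a^k, 1 ≤ k ≤ p.
Pump with i = 2: xy^2z = a^{p+k} b a^p. Its reverse is a^p b a^{p+k}, which differs from xy^2z since k ≥ 1. So xy^2z is not a palindrome and xy^2z ∉ L.
This is a contradiction; hence L is not regular.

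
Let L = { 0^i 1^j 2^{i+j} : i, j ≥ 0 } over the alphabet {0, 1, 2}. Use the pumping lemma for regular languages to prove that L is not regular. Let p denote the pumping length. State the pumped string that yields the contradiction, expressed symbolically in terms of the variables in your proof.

0^{p+k} 1^p 2^{2p}

Suppose for contradiction that L is regular, and let p be the pumping length.
Take w = 0^p 1^p 2^{2p} ∈ L (with i=j=p, i+j=2p), |w| = 4p ≥ p.
By the pumping lemma, w = xyz with |xy| ≤ p and |y| > 0.
The first p characters of w are 0's, so xy (and hence y) consists only of 0's. Write y = 0^k, 1 ≤ k ≤ p.
Consider xy^2z = 0^{p+k} 1^p 2^{2p}. Now the 0- and 1-counts sum to 2p+k, but the 2-count is 2p ≠ 2p+k. So xy^2z ∉ L.
Contradiction. Therefore L is not regular.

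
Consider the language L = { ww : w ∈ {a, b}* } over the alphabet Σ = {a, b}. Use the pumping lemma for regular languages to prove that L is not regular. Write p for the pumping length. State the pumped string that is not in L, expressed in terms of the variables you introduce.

a^{p+k} b^p a^p b^p

Assume L is regular. Let p be the pumping length given by the pumping lemma.
Take w = a^p b^p a^p b^p = uu where u = a^pb^p; then w ∈ L and |w| = 4p ≥ p.
The pumping lemma gives a decomposition w = xyz where |xy| ≤ p and y is nonempty.
Because |xy| ≤ p and w begins with p copies of a, we have y = a^k with 1 ≤ k ≤ p.
Pump with i = 2: xy^2z = a^{p+k} b^p a^p b^p, of length 4p+k. Suppose this equals vv. The string starts with a and ends with b, so v does too; thus the boundary between the two copies of v is a b→a transition. There is exactly one such transition, at position 2p+k, so |v| = 2p+k and |vv| = 4p+2k ≠ 4p+k since k ≥ 1. So xy^2z ∉ L.
Contradiction. Therefore L is not regular.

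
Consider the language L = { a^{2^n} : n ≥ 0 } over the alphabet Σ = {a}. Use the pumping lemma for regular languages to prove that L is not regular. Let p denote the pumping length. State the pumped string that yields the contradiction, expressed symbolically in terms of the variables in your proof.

a^{2^p+k}

Toward a contradiction, assume L is regular with pumping length p.
Take w = a^{2^p} ∈ L with |w| = 2^p ≥ p.
By the pumping lemma, w = xyz with |xy| ≤ p and y is nonempty.
Then y = a^k for some k with 1 ≤ k ≤ p.
Pump with i = 2: xy^2z = a^{2^p+k}. Since 1 ≤ k ≤ p < 2^p, we have 2^p < 2^p+k < 2^{p+1}, so 2^p+k is not a power of 2. So xy^2z ∉ L.
Contradiction. Therefore L is not regular.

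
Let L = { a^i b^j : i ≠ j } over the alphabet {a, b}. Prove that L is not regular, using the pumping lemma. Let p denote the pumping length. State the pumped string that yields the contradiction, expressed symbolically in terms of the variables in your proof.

a^{p+p!} b^{p+p!}

Assume L is regular. Let p be the pumping length given by the pumping lemma.
Choose w = a^p b^{p+p!}. Since p ≠ p+p!, w ∈ L; and |w| ≥ p.
By the pumping lemma, w = xyz with |xy| ≤ p and |y| > 0.
Since the first p symbols of w are all a's and |xy| ≤ p, y lies entirely in the leading a-block: y = a^k for some k with 1 ≤ k ≤ p.
Since 1 ≤ k ≤ p, k divides p!; set t = 1 + p!/k. Then xy^t z has p + (p!/k)·k = p + p! copies of a. Now the a-count equals the b-count, so i ≠ j fails. So xy^t z = a^{p+p!} b^{p+p!} ∉ L.
This is a contradiction; hence L is not regular.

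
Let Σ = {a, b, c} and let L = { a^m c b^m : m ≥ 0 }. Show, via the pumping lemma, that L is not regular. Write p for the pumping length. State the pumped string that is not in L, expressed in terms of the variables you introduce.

a^{p+k} c b^p

Toward a contradiction, assume L is regular with pumping length p.
Take w = a^p c b^p ∈ L with |w| = 2p+1 ≥ p.
Write w = xyz as guaranteed by the lemma, with |xy| ≤ p and |y| ≥ 1.
Since the first p symbols of w are all a's and |xy| ≤ p, y lies entirely in the leading a-block: y = a^k for some k with 1 ≤ k ≤ p.
Pump with i = 2: xy^2z = a^{p+k} c b^p, which would require p+k = p. But k ≥ 1, so xy^2z ∉ L.
This is a contradiction; hence L is not regular.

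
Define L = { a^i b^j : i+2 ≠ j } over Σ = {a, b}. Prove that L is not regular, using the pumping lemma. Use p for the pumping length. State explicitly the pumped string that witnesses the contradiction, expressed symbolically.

Assume L is regular; let p be its pumping constant.
Choose w = a^p b^{p+p!+2}. Since p ≠ (p+p!+2)-2 = p+p!, w ∈ L; and |w| ≥ p.
The pumping lemma gives a decomposition w = xyz where |xy| ≤ p and |y| > 0.
The first p characters of w are a's, so xy (and hence y) consists only of a's. Write y = a^k, 1 ≤ k ≤ p.
Since 1 ≤ k ≤ p, k divides p!; set t = 1 + p!/k. Then xy^t z has p + (p!/k)·k = p + p! copies of a. Now the a-count is p+p! and (b-count)-2 = (p+p!+2)-2 = p+p!, so i+2 ≠ j fails. So xy^t z = a^{p+p!} b^{p+p!+2} ∉ L.
This is a contradiction; hence L is not regular.

a^{p+p!} b^{p+p!+2}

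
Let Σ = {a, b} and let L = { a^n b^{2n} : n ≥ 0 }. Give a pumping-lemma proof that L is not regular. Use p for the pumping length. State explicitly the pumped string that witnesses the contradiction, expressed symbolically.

Assume L is regular. Let p be the pumping length given by the pumping lemma.
Let w = a^p b^{2p} ∈ L; note |w| = 3p ≥ p.
By the pumping lemma, w = xyz with |xy| ≤ p and |y| ≥ 1.
Since the first p symbols of w are all a's and |xy| ≤ p, y lies entirely in the leading a-block: y = a^k for some k with 1 ≤ k ≤ p.
Pump with i = 2: xy^2z = a^{p+k} b^{2p}. For this to lie in L we would need 2p = 2(p+k), which forces k = 0. But k ≥ 1, so xy^2z ∉ L.
This is a contradiction; hence L is not regular.

a^{p+k} b^{2p}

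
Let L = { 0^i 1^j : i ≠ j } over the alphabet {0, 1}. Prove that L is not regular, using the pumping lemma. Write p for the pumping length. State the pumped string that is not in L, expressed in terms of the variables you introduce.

0^{p+p!} 1^{p+p!}

Suppose for contradiction that L is regular, and let p be the pumping length.
Choose w = 0^p 1^{p+p!}. Since p ≠ p+p!, w ∈ L; and |w| ≥ p.
By the pumping lemma, w = xyz with |xy| ≤ p and y is nonempty.
The first p characters of w are 0's, so xy (and hence y) consists only of 0's. Write y = 0^k, 1 ≤ k ≤ p.
Since 1 ≤ k ≤ p, k divides p!; set t = 1 + p!/k. Then xy^t z has p + (p!/k)·k = p + p! copies of 0. Now the 0-count equals the 1-count, so i ≠ j fails. So xy^t z = 0^{p+p!} 1^{p+p!} ∉ L.
This contradicts the pumping lemma, so L is not regular.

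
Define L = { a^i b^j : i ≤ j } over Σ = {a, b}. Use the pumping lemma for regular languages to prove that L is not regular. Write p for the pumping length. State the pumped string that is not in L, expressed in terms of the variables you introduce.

a^{p+k} b^p

Toward a contradiction, assume L is regular with pumping length p.
Choose w = a^p b^p ∈ L, with |w| = 2p ≥ p.
The pumping lemma gives a decomposition w = xyz where |xy| ≤ p and y is nonempty.
The first p characters of w are a's, so xy (and hence y) consists only of a's. Write y = a^k, 1 ≤ k ≤ p.
Consider xy^2z = a^{p+k} b^p. Since k ≥ 1, the a-count p+k exceeds the b-count p, so i ≤ j fails; thus xy^2z ∉ L.
Contradiction. Therefore L is not regular.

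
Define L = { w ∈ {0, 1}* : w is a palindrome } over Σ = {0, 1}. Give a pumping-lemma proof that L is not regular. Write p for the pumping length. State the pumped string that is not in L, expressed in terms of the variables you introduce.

0^{p+k} 1 0^p

Assume L is regular; let p be its pumping constant.
Take w = 0^p 1 0^p, a palindrome of length 2p+1 ≥ p.
The pumping lemma gives a decomposition w = xyz where |xy| ≤ p and |y| ≥ 1.
Since the first p symbols of w are all 0's and |xy| ≤ p, y lies entirely in the leading 0-block: y = 0^k for some k with 1 ≤ k ≤ p.
Pump with i = 2: xy^2z = 0^{p+k} 1 0^p. Its reverse is 0^p 1 0^{p+k}, which differs from xy^2z since k ≥ 1. So xy^2z is not a palindrome and xy^2z ∉ L.
This contradicts the pumping lemma, so L is not regular.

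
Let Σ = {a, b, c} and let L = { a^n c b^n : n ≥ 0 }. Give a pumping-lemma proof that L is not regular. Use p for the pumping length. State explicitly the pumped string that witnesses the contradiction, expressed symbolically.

Assume L is regular. Let p be the pumping length given by the pumping lemma.
Take w = a^p c b^p ∈ L with |w| = 2p+1 ≥ p.
Write w = xyz as guaranteed by the lemma, with |xy| ≤ p and y is nonempty.
Because |xy| ≤ p and w begins with p copies of a, we have y = a^k with 1 ≤ k ≤ p.
Pump with i = 2: xy^2z = a^{p+k} c b^p, which would require p+k = p. But k ≥ 1, so xy^2z ∉ L.
This is a contradiction; hence L is not regular.

a^{p+k} c b^p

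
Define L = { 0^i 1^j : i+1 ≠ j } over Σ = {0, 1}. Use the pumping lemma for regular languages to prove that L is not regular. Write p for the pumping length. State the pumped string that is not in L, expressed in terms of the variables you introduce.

0^{p+p!} 1^{p+p!+1}

Assume L is regular. Let p be the pumping length given by the pumping lemma.
Choose w = 0^p 1^{p+p!+1}. Since p ≠ (p+p!+1)-1 = p+p!, w ∈ L; and |w| ≥ p.
By the pumping lemma, w = xyz with |xy| ≤ p and y is nonempty.
Because |xy| ≤ p and w begins with p copies of 0, we have y = 0^k with 1 ≤ k ≤ p.
Since 1 ≤ k ≤ p, k divides p!; set t = 1 + p!/k. Then xy^t z has p + (p!/k)·k = p + p! copies of 0. Now the 0-count is p+p! and (1-count)-1 = (p+p!+1)-1 = p+p!, so i+1 ≠ j fails. So xy^t z = 0^{p+p!} 1^{p+p!+1} ∉ L.
This is a contradiction; hence L is not regular.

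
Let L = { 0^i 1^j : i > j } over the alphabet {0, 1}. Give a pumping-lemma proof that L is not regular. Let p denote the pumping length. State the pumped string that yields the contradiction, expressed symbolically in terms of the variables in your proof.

0^{p+1-k} 1^p

Toward a contradiction, assume L is regular with pumping length p.
Choose w = 0^{p+1} 1^p ∈ L, with |w| = 2p+1 ≥ p.
Write w = xyz as guaranteed by the lemma, with |xy| ≤ p and y is nonempty.
Because |xy| ≤ p and w begins with p copies of 0, we have y = 0^k with 1 ≤ k ≤ p.
Consider xy^0z = xz = 0^{p+1-k} 1^p. Since k ≥ 1, the 0-count p+1-k is at most p, so i > j fails; thus xz ∉ L.
Contradiction. Therefore L is not regular.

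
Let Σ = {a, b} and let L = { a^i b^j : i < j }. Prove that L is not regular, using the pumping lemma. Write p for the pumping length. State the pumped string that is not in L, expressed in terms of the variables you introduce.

a^{p+k} b^{p+1}

Suppose for contradiction that L is regular, and let p be the pumping length.
Choose w = a^p b^{p+1} ∈ L, with |w| = 2p+1 ≥ p.
The pumping lemma gives a decomposition w = xyz where |xy| ≤ p and |y| > 0.
Because |xy| ≤ p and w begins with p copies of a, we have y = a^k with 1 ≤ k ≤ p.
Consider xy^2z = a^{p+k} b^{p+1}. Since k ≥ 1, the a-count p+k is at least p+1, so i < j fails; thus xy^2z ∉ L.
This contradicts the pumping lemma, so L is not regular.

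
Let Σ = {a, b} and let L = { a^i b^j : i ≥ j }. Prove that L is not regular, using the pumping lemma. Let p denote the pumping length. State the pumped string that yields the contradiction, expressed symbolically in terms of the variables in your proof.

a^{p-k} b^p

Assume L is regular; let p be its pumping constant.
Choose w = a^p b^p ∈ L, with |w| = 2p ≥ p.
Write w = xyz as guaranteed by the lemma, with |xy| ≤ p and |y| > 0.
Since the first p symbols of w are all a's and |xy| ≤ p, y lies entirely in the leading a-block: y = a^k for some k with 1 ≤ k ≤ p.
Consider xy^0z = xz = a^{p-k} b^p. Since k ≥ 1, the a-count p-k is less than p, so i ≥ j fails; thus xz ∉ L.
This is a contradiction; hence L is not regular.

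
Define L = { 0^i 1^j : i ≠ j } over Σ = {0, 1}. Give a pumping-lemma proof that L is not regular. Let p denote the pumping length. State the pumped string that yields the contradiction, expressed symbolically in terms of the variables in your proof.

Suppose for contradiction that L is regular, and let p be the pumping length.
Choose w = 0^p 1^{p+p!}. Since p ≠ p+p!, w ∈ L; and |w| ≥ p.
By the pumping lemma, w = xyz with |xy| ≤ p and y is nonempty.
The first p characters of w are 0's, so xy (and hence y) consists only of 0's. Write y = 0^k, 1 ≤ k ≤ p.
Since 1 ≤ k ≤ p, k divides p!; set t = 1 + p!/k. Then xy^t z has p + (p!/k)·k = p + p! copies of 0. Now the 0-count equals the 1-count, so i ≠ j fails. So xy^t z = 0^{p+p!} 1^{p+p!} ∉ L.
Contradiction. Therefore L is not regular.

0^{p+p!} 1^{p+p!}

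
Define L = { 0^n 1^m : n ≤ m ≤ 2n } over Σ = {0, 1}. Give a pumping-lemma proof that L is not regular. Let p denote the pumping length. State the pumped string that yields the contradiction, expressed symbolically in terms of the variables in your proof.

0^{p+k} 1^p

Assume L is regular; let p be its pumping constant.
Take w = 0^p 1^p ∈ L (since p ≤ p ≤ 2p), with |w| = 2p ≥ p.
Write w = xyz as guaranteed by the lemma, with |xy| ≤ p and |y| ≥ 1.
Because |xy| ≤ p and w begins with p copies of 0, we have y = 0^k with 1 ≤ k ≤ p.
Pump with i = 2: xy^2z = 0^{p+k} 1^p. Now n = p+k > p = m, so the condition n ≤ m fails. Thus xy^2z ∉ L.
This contradicts the pumping lemma, so L is not regular.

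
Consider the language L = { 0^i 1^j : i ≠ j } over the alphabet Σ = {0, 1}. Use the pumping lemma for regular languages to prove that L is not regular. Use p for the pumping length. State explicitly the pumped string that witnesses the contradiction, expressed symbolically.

Toward a contradiction, assume L is regular with pumping length p.
Choose w = 0^p 1^{p+p!}. Since p ≠ p+p!, w ∈ L; and |w| ≥ p.
Write w = xyz as guaranteed by the lemma, with |xy| ≤ p and |y| ≥ 1.
Because |xy| ≤ p and w begins with p copies of 0, we have y = 0^k with 1 ≤ k ≤ p.
Since 1 ≤ k ≤ p, k divides p!; set t = 1 + p!/k. Then xy^t z has p + (p!/k)·k = p + p! copies of 0. Now the 0-count equals the 1-count, so i ≠ j fails. So xy^t z = 0^{p+p!} 1^{p+p!} ∉ L.
This is a contradiction; hence L is not regular.

0^{p+p!} 1^{p+p!}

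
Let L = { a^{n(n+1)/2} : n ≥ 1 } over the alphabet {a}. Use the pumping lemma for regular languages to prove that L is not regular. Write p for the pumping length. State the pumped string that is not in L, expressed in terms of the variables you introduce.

a^{p(p+1)/2+k}

Suppose for contradiction that L is regular, and let p be the pumping length.
Take w = a^{p(p+1)/2} ∈ L with |w| = p(p+1)/2 ≥ p.
Write w = xyz as guaranteed by the lemma, with |xy| ≤ p and y is nonempty.
Then y = a^k for some k with 1 ≤ k ≤ p.
Pump with i = 2: xy^2z = a^{p(p+1)/2+k}. Since 1 ≤ k ≤ p, p(p+1)/2 < p(p+1)/2+k ≤ p(p+1)/2+p < (p+1)(p+2)/2, so p(p+1)/2+k is strictly between consecutive triangular numbers. So xy^2z ∉ L.
This contradicts the pumping lemma, so L is not regular.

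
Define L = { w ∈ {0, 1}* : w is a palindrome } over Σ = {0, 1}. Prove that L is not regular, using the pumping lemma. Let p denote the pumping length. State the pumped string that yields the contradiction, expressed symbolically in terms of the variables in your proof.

Assume L is regular. Let p be the pumping length given by the pumping lemma.
Take w = 0^p 1 0^p, a palindrome of length 2p+1 ≥ p.
By the pumping lemma, w = xyz with |xy| ≤ p and |y| > 0.
Because |xy| ≤ p and w begins with p copies of 0, we have y = 0^k with 1 ≤ k ≤ p.
Pump with i = 2: xy^2z = 0^{p+k} 1 0^p. Its reverse is 0^p 1 0^{p+k}, which differs from xy^2z since k ≥ 1. So xy^2z is not a palindrome and xy^2z ∉ L.
This is a contradiction; hence L is not regular.

0^{p+k} 1 0^p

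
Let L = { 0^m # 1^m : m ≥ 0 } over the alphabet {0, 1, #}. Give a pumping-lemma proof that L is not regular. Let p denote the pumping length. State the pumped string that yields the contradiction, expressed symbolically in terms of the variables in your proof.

Assume L is regular. Let p be the pumping length given by the pumping lemma.
Take w = 0^p # 1^p ∈ L with |w| = 2p+1 ≥ p.
Write w = xyz as guaranteed by the lemma, with |xy| ≤ p and y is nonempty.
The first p characters of w are 0's, so xy (and hence y) consists only of 0's. Write y = 0^k, 1 ≤ k ≤ p.
Pump with i = 2: xy^2z = 0^{p+k} # 1^p, which would require p+k = p. But k ≥ 1, so xy^2z ∉ L.
Contradiction. Therefore L is not regular.

0^{p+k} # 1^p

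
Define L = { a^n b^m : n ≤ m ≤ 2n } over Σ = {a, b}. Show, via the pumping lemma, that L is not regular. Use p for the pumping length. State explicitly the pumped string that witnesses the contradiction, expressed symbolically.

Toward a contradiction, assume L is regular with pumping length p.
Take w = a^p b^p ∈ L (since p ≤ p ≤ 2p), with |w| = 2p ≥ p.
Write w = xyz as guaranteed by the lemma, with |xy| ≤ p and |y| ≥ 1.
Because |xy| ≤ p and w begins with p copies of a, we have y = a^k with 1 ≤ k ≤ p.
Pump with i = 2: xy^2z = a^{p+k} b^p. Now n = p+k > p = m, so the condition n ≤ m fails. Thus xy^2z ∉ L.
This contradicts the pumping lemma, so L is not regular.

a^{p+k} b^p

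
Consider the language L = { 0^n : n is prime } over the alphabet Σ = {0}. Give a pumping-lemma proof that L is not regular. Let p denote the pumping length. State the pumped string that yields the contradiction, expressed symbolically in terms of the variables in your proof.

Suppose for contradiction that L is regular, and let p be the pumping length.
Let q be a prime with q ≥ p+2 (infinitely many primes exist), and take w = 0^q ∈ L with |w| = q ≥ p.
By the pumping lemma, w = xyz with |xy| ≤ p and |y| > 0.
Then y = 0^k for some k with 1 ≤ k ≤ p.
Since 1 ≤ k ≤ p, |xz| = q-k. Pump with i = q+1: |xy^{q+1}z| = (q-k)+(q+1)k = q+qk = q(1+k), which is composite (both factors ≥ 2). So xy^{q+1}z = 0^{q(1+k)} ∉ L.
This contradicts the pumping lemma, so L is not regular.

0^{q(1+k)}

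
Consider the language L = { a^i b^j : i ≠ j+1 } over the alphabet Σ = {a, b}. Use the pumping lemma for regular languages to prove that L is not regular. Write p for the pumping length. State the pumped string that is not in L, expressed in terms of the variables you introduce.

Assume L is regular. Let p be the pumping length given by the pumping lemma.
Choose w = a^p b^{p+p!-1}. Since p ≠ (p+p!-1)+1 = p+p!, w ∈ L; and |w| ≥ p.
The pumping lemma gives a decomposition w = xyz where |xy| ≤ p and y is nonempty.
Because |xy| ≤ p and w begins with p copies of a, we have y = a^k with 1 ≤ k ≤ p.
Since 1 ≤ k ≤ p, k divides p!; set t = 1 + p!/k. Then xy^t z has p + (p!/k)·k = p + p! copies of a. Now the a-count is p+p! and (b-count)+1 = (p+p!-1)+1 = p+p!, so i ≠ j+1 fails. So xy^t z = a^{p+p!} b^{p+p!-1} ∉ L.
Contradiction. Therefore L is not regular.

a^{p+p!} b^{p+p!-1}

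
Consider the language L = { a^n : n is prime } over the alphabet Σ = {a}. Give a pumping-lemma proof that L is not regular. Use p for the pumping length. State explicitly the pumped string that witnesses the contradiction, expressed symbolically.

Suppose for contradiction that L is regular, and let p be the pumping length.
Let q be a prime with q ≥ p+2 (infinitely many primes exist), and take w = a^q ∈ L with |w| = q ≥ p.
By the pumping lemma, w = xyz with |xy| ≤ p and |y| > 0.
Then y = a^k for some k with 1 ≤ k ≤ p.
Since 1 ≤ k ≤ p, |xz| = q-k. Pump with i = q+1: |xy^{q+1}z| = (q-k)+(q+1)k = q+qk = q(1+k), which is composite (both factors ≥ 2). So xy^{q+1}z = a^{q(1+k)} ∉ L.
This is a contradiction; hence L is not regular.

a^{q(1+k)}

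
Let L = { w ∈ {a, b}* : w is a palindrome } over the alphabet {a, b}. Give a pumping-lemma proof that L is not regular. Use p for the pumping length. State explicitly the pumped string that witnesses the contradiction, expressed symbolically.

Suppose for contradiction that L is regular, and let p be the pumping length.
Take w = a^p b a^p, a palindrome of length 2p+1 ≥ p.
Write w = xyz as guaranteed by the lemma, with |xy| ≤ p and |y| > 0.
The first p characters of w are a's, so xy (and hence y) consists only of a's. Write y = a^k, 1 ≤ k ≤ p.
Pump with i = 2: xy^2z = a^{p+k} b a^p. Its reverse is a^p b a^{p+k}, which differs from xy^2z since k ≥ 1. So xy^2z is not a palindrome and xy^2z ∉ L.
This is a contradiction; hence L is not regular.

a^{p+k} b a^p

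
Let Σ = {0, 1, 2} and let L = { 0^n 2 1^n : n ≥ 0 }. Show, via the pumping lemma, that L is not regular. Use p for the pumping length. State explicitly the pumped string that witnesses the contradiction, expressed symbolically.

0^{p+k} 2 1^p

Toward a contradiction, assume L is regular with pumping length p.
Take w = 0^p 2 1^p ∈ L with |w| = 2p+1 ≥ p.
The pumping lemma gives a decomposition w = xyz where |xy| ≤ p and |y| > 0.
The first p characters of w are 0's, so xy (and hence y) consists only of 0's. Write y = 0^k, 1 ≤ k ≤ p.
Pump with i = 2: xy^2z = 0^{p+k} 2 1^p, which would require p+k = p. But k ≥ 1, so xy^2z ∉ L.
This is a contradiction; hence L is not regular.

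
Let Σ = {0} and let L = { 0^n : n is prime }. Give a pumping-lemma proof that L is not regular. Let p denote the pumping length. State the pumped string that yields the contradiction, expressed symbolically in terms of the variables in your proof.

0^{q(1+k)}

Suppose for contradiction that L is regular, and let p be the pumping length.
Let q be a prime with q ≥ p+2 (infinitely many primes exist), and take w = 0^q ∈ L with |w| = q ≥ p.
The pumping lemma gives a decomposition w = xyz where |xy| ≤ p and y is nonempty.
Then y = 0^k for some k with 1 ≤ k ≤ p.
Since 1 ≤ k ≤ p, |xz| = q-k. Pump with i = q+1: |xy^{q+1}z| = (q-k)+(q+1)k = q+qk = q(1+k), which is composite (both factors ≥ 2). So xy^{q+1}z = 0^{q(1+k)} ∉ L.
This contradicts the pumping lemma, so L is not regular.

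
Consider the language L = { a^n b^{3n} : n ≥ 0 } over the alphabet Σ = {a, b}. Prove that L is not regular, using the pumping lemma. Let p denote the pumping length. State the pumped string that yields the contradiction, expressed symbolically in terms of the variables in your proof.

a^{p+k} b^{3p}

Assume L is regular; let p be its pumping constant.
Choose w = a^p b^{3p}, which is in L with |w| = 4p ≥ p.
Write w = xyz as guaranteed by the lemma, with |xy| ≤ p and y is nonempty.
The first p characters of w are a's, so xy (and hence y) consists only of a's. Write y = a^k, 1 ≤ k ≤ p.
Pump with i = 2: xy^2z = a^{p+k} b^{3p}. For this to lie in L we would need 3p = 3(p+k), which forces k = 0. But k ≥ 1, so xy^2z ∉ L.
This is a contradiction; hence L is not regular.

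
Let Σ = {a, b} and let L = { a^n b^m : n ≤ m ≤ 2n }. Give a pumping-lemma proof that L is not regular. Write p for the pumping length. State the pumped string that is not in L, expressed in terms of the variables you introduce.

Assume L is regular; let p be its pumping constant.
Take w = a^p b^p ∈ L (since p ≤ p ≤ 2p), with |w| = 2p ≥ p.
The pumping lemma gives a decomposition w = xyz where |xy| ≤ p and |y| > 0.
The first p characters of w are a's, so xy (and hence y) consists only of a's. Write y = a^k, 1 ≤ k ≤ p.
Pump with i = 2: xy^2z = a^{p+k} b^p. Now n = p+k > p = m, so the condition n ≤ m fails. Thus xy^2z ∉ L.
Contradiction. Therefore L is not regular.

a^{p+k} b^p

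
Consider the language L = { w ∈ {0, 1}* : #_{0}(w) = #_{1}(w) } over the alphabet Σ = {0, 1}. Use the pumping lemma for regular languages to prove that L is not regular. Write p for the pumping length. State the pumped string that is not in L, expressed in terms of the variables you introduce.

Assume L is regular; let p be its pumping constant.
Choose w = 0^p 1^p ∈ L with |w| = 2p ≥ p.
Write w = xyz as guaranteed by the lemma, with |xy| ≤ p and y is nonempty.
Because |xy| ≤ p and w begins with p copies of 0, we have y = 0^k with 1 ≤ k ≤ p.
Pump with i = 2: xy^2z = 0^{p+k} 1^p has p+k occurrences of 0 but only p of 1. Since k ≥ 1 the counts differ, so xy^2z ∉ L.
This is a contradiction; hence L is not regular.

0^{p+k} 1^p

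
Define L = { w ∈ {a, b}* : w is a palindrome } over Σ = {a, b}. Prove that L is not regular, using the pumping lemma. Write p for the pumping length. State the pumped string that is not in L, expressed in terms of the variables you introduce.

a^{p+k} b a^p

Toward a contradiction, assume L is regular with pumping length p.
Take w = a^p b a^p, a palindrome of length 2p+1 ≥ p.
By the pumping lemma, w = xyz with |xy| ≤ p and |y| ≥ 1.
Since the first p symbols of w are all a's and |xy| ≤ p, y lies entirely in the leading a-block: y = a^k for some k with 1 ≤ k ≤ p.
Pump with i = 2: xy^2z = a^{p+k} b a^p. Its reverse is a^p b a^{p+k}, which differs from xy^2z since k ≥ 1. So xy^2z is not a palindrome and xy^2z ∉ L.
This is a contradiction; hence L is not regular.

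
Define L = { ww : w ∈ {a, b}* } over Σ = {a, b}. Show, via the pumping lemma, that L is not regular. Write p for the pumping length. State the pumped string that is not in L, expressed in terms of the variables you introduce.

a^{p+k} b^p a^p b^p

Suppose for contradiction that L is regular, and let p be the pumping length.
Take w = a^p b^p a^p b^p = uu where u = a^pb^p; then w ∈ L and |w| = 4p ≥ p.
Write w = xyz as guaranteed by the lemma, with |xy| ≤ p and |y| > 0.
Since the first p symbols of w are all a's and |xy| ≤ p, y lies entirely in the leading a-block: y = a^k for some k with 1 ≤ k ≤ p.
Pump with i = 2: xy^2z = a^{p+k} b^p a^p b^p, of length 4p+k. Suppose this equals vv. The string starts with a and ends with b, so v does too; thus the boundary between the two copies of v is a b→a transition. There is exactly one such transition, at position 2p+k, so |v| = 2p+k and |vv| = 4p+2k ≠ 4p+k since k ≥ 1. So xy^2z ∉ L.
This contradicts the pumping lemma, so L is not regular.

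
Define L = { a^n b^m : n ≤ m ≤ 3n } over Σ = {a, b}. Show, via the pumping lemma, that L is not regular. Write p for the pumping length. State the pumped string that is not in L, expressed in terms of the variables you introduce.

a^{p+k} b^p

Toward a contradiction, assume L is regular with pumping length p.
Take w = a^p b^p ∈ L (since p ≤ p ≤ 3p), with |w| = 2p ≥ p.
Write w = xyz as guaranteed by the lemma, with |xy| ≤ p and y is nonempty.
Because |xy| ≤ p and w begins with p copies of a, we have y = a^k with 1 ≤ k ≤ p.
Pump with i = 2: xy^2z = a^{p+k} b^p. Now n = p+k > p = m, so the condition n ≤ m fails. Thus xy^2z ∉ L.
Contradiction. Therefore L is not regular.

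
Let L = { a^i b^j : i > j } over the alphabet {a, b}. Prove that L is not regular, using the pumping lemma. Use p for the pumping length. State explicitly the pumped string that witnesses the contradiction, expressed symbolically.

a^{p+1-k} b^p

Toward a contradiction, assume L is regular with pumping length p.
Choose w = a^{p+1} b^p ∈ L, with |w| = 2p+1 ≥ p.
By the pumping lemma, w = xyz with |xy| ≤ p and |y| > 0.
Because |xy| ≤ p and w begins with p copies of a, we have y = a^k with 1 ≤ k ≤ p.
Consider xy^0z = xz = a^{p+1-k} b^p. Since k ≥ 1, the a-count p+1-k is at most p, so i > j fails; thus xz ∉ L.
This is a contradiction; hence L is not regular.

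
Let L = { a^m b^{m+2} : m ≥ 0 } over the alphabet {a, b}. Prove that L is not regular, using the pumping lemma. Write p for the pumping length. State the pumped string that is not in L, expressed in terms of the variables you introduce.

a^{p+k} b^{p+2}

Assume L is regular. Let p be the pumping length given by the pumping lemma.
Choose w = a^p b^{p+2}, which is in L with |w| = 2p+2 ≥ p.
The pumping lemma gives a decomposition w = xyz where |xy| ≤ p and |y| > 0.
Because |xy| ≤ p and w begins with p copies of a, we have y = a^k with 1 ≤ k ≤ p.
Pump with i = 2: xy^2z = a^{p+k} b^{p+2}. For this to lie in L we would need p+2 = (p+k)+2, which forces k = 0. But k ≥ 1, so xy^2z ∉ L.
This contradicts the pumping lemma, so L is not regular.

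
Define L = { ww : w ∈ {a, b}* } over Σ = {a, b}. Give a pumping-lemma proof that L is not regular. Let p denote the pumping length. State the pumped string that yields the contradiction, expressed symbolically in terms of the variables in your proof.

a^{p+k} b^p a^p b^p

Assume L is regular. Let p be the pumping length given by the pumping lemma.
Take w = a^p b^p a^p b^p = uu where u = a^pb^p; then w ∈ L and |w| = 4p ≥ p.
The pumping lemma gives a decomposition w = xyz where |xy| ≤ p and |y| ≥ 1.
The first p characters of w are a's, so xy (and hence y) consists only of a's. Write y = a^k, 1 ≤ k ≤ p.
Pump with i = 2: xy^2z = a^{p+k} b^p a^p b^p, of length 4p+k. Suppose this equals vv. The string starts with a and ends with b, so v does too; thus the boundary between the two copies of v is a b→a transition. There is exactly one such transition, at position 2p+k, so |v| = 2p+k and |vv| = 4p+2k ≠ 4p+k since k ≥ 1. So xy^2z ∉ L.
This contradicts the pumping lemma, so L is not regular.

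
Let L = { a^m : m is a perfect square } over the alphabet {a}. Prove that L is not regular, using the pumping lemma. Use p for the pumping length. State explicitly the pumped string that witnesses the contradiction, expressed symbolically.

a^{p²+k}

Toward a contradiction, assume L is regular with pumping length p.
Take w = a^{p²} ∈ L with |w| = p² ≥ p.
Write w = xyz as guaranteed by the lemma, with |xy| ≤ p and y is nonempty.
Then y = a^k for some k with 1 ≤ k ≤ p.
Pump with i = 2: xy^2z = a^{p²+k}. Since 1 ≤ k ≤ p, p² < p²+k ≤ p²+p < (p+1)², so p²+k lies strictly between consecutive squares and is not a perfect square. So xy^2z ∉ L.
Contradiction. Therefore L is not regular.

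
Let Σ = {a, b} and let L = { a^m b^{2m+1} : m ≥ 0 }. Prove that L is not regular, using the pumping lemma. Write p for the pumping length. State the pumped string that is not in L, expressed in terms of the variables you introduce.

a^{p+k} b^{2p+1}

Assume L is regular; let p be its pumping constant.
Choose w = a^p b^{2p+1}, which is in L with |w| = 3p+1 ≥ p.
Write w = xyz as guaranteed by the lemma, with |xy| ≤ p and |y| > 0.
Since the first p symbols of w are all a's and |xy| ≤ p, y lies entirely in the leading a-block: y = a^k for some k with 1 ≤ k ≤ p.
Pump with i = 2: xy^2z = a^{p+k} b^{2p+1}. For this to lie in L we would need 2p+1 = 2(p+k)+1, which forces k = 0. But k ≥ 1, so xy^2z ∉ L.
Contradiction. Therefore L is not regular.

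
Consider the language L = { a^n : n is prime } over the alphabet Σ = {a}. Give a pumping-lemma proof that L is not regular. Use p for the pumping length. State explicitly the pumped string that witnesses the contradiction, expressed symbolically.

Assume L is regular; let p be its pumping constant.
Let q be a prime with q ≥ p+2 (infinitely many primes exist), and take w = a^q ∈ L with |w| = q ≥ p.
By the pumping lemma, w = xyz with |xy| ≤ p and |y| ≥ 1.
Then y = a^k for some k with 1 ≤ k ≤ p.
Since 1 ≤ k ≤ p, |xz| = q-k. Pump with i = q+1: |xy^{q+1}z| = (q-k)+(q+1)k = q+qk = q(1+k), which is composite (both factors ≥ 2). So xy^{q+1}z = a^{q(1+k)} ∉ L.
Contradiction. Therefore L is not regular.

a^{q(1+k)}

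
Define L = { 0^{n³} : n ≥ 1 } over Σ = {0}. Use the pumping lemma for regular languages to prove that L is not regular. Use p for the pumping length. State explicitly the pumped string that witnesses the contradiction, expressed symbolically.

0^{p³+k}

Assume L is regular; let p be its pumping constant.
Take w = 0^{p³} ∈ L with |w| = p³ ≥ p.
By the pumping lemma, w = xyz with |xy| ≤ p and y is nonempty.
Then y = 0^k for some k with 1 ≤ k ≤ p.
Pump with i = 2: xy^2z = 0^{p³+k}. Since 1 ≤ k ≤ p, p³ < p³+k ≤ p³+p < p³+3p²+3p+1 = (p+1)³, so p³+k is not a perfect cube. So xy^2z ∉ L.
Contradiction. Therefore L is not regular.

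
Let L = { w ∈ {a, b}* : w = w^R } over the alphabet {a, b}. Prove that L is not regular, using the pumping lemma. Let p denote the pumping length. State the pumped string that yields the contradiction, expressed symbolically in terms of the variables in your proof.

a^{p+k} b a^p

Suppose for contradiction that L is regular, and let p be the pumping length.
Take w = a^p b a^p, a palindrome of length 2p+1 ≥ p.
Write w = xyz as guaranteed by the lemma, with |xy| ≤ p and |y| ≥ 1.
Since the first p symbols of w are all a's and |xy| ≤ p, y lies entirely in the leading a-block: y = a^k for some k with 1 ≤ k ≤ p.
Pump with i = 2: xy^2z = a^{p+k} b a^p. Its reverse is a^p b a^{p+k}, which differs from xy^2z since k ≥ 1. So xy^2z is not a palindrome and xy^2z ∉ L.
This contradicts the pumping lemma, so L is not regular.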